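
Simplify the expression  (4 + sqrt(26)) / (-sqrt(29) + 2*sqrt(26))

Multiply numerator and denominator by sqrt(29) + 2*sqrt(26).
Denominator becomes 75; numerator becomes 4*sqrt(29) + sqrt(754) + 8*sqrt(26) + 52.

(4*sqrt(29) + sqrt(754) + 8*sqrt(26) + 52)/75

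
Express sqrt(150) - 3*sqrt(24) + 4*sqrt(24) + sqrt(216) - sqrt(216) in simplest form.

7*sqrt(6)

sqrt(150) = 5*sqrt(6); 3*sqrt(24) = 6*sqrt(6); 4*sqrt(24) = 8*sqrt(6); sqrt(216) = 6*sqrt(6); sqrt(216) = 6*sqrt(6)
Combine: (5 - 6 + 8 + 6 - 6)·sqrt(6) = 7*sqrt(6)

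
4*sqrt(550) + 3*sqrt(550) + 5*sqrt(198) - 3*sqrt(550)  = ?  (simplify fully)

35*sqrt(22)

4*sqrt(550) = 20*sqrt(22); 3*sqrt(550) = 15*sqrt(22); 5*sqrt(198) = 15*sqrt(22); 3*sqrt(550) = 15*sqrt(22)
Combine: (20 + 15 + 15 - 15)·sqrt(22) = 35*sqrt(22)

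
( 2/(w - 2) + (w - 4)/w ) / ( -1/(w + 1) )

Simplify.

Numerator: 2/(w - 2) + (w - 4)/w = (w² - 4*w + 8)/(w² - 2*w)
Denominator: -1/(w + 1) = -1/(w + 1)
Divide: ((w² - 4*w + 8)/(w² - 2*w)) · (-w - 1) = (-w³ + 3*w² - 4*w - 8)/(w² - 2*w)

(-w³ + 3*w² - 4*w - 8)/(w² - 2*w)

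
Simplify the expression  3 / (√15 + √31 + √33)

(-18*√1705 + 39*√33 + 51*√31 + 147*√15)/1691

Group as (√15 + √31) + √33; multiply by (√15 + √31) - √33, then rationalise the remaining surd.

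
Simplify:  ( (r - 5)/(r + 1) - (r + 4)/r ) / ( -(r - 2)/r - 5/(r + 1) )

Numerator: (r - 5)/(r + 1) - (r + 4)/r = (-10*r - 4)/(r^2 + r)
Denominator: -(r - 2)/r - 5/(r + 1) = (-r^2 - 4*r + 2)/(r^2 + r)
Divide: ((-10*r - 4)/(r^2 + r)) · ((r^2 + r)/(-r^2 - 4*r + 2)) = (10*r + 4)/(r^2 + 4*r - 2)

(10*r + 4)/(r^2 + 4*r - 2)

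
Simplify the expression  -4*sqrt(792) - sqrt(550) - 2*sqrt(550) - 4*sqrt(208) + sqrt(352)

-35*sqrt(22) - 16*sqrt(13)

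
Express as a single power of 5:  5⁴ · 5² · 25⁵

5⁴ = 5^4; 5² = 5^2; 25⁵ = 5^10
Combine exponents: 5^16

5^16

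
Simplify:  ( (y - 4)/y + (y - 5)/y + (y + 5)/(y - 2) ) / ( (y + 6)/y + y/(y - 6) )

Numerator: (y - 4)/y + (y - 5)/y + (y + 5)/(y - 2) = (3*y² - 8*y + 18)/(y² - 2*y)
Denominator: (y + 6)/y + y/(y - 6) = (2*y² - 36)/(y² - 6*y)
Divide: ((3*y² - 8*y + 18)/(y² - 2*y)) · ((y² - 6*y)/(2*y² - 36)) = (3*y³ - 26*y² + 66*y - 108)/(2*y³ - 4*y² - 36*y + 72)

(3*y³ - 26*y² + 66*y - 108)/(2*y³ - 4*y² - 36*y + 72)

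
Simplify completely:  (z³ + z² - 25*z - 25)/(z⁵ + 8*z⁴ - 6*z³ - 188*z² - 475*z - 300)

1/(z² + 7*z + 12)

Factor: z³ + z² - 25*z - 25 = (z + 5)·(z - 5)·(z + 1);  z⁵ + 8*z⁴ - 6*z³ - 188*z² - 475*z - 300 = (z + 4)·(z + 1)·(z + 5)·(z + 3)·(z - 5)
Cancel the common factors (z + 1), (z + 5), (z - 5).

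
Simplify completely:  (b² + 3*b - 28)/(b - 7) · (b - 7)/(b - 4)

b + 7

Factor: b² + 3*b - 28 = (b + 7)·(b - 4)
Cancel the common factors (b - 7), (b - 4).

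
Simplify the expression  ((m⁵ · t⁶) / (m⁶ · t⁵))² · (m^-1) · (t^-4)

Inside the bracket: (m^-1) · t¹
Raise to the power 2: (m^-2) · t²
Multiply by (m^-1) · (t^-4): add exponents.

1/(m³*t²)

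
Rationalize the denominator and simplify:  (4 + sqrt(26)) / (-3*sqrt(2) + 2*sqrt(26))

(6*sqrt(2) + 3*sqrt(13) + 4*sqrt(26) + 26)/43

Multiply numerator and denominator by 3*sqrt(2) + 2*sqrt(26).
Denominator becomes 86; numerator becomes 12*sqrt(2) + 6*sqrt(13) + 8*sqrt(26) + 52.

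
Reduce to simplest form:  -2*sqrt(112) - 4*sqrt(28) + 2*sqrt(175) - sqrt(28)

-8*sqrt(7)

2*sqrt(112) = 8*sqrt(7); 4*sqrt(28) = 8*sqrt(7); 2*sqrt(175) = 10*sqrt(7); sqrt(28) = 2*sqrt(7)
Combine: (-8 - 8 + 10 - 2)·sqrt(7) = -8*sqrt(7)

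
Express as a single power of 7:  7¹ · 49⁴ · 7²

7^11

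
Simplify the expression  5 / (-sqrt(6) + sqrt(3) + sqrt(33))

Group as (sqrt(3) + sqrt(33)) - sqrt(6); multiply by (sqrt(3) + sqrt(33)) + sqrt(6), then rationalise the remaining surd.

(-30*sqrt(3) - 5*sqrt(66) + 25*sqrt(6) + 20*sqrt(33))/84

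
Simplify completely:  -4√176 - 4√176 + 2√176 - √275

-29*√11

4√176 = 16*√11; 4√176 = 16*√11; 2√176 = 8*√11; √275 = 5*√11
Combine: (-16 - 16 + 8 - 5)·√11 = -29*√11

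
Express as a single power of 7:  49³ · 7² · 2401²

7^16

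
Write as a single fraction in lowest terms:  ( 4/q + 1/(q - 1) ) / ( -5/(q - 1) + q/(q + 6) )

(5*q² + 26*q - 24)/(q³ - 6*q² - 30*q)

Numerator: 4/q + 1/(q - 1) = (5*q - 4)/(q² - q)
Denominator: -5/(q - 1) + q/(q + 6) = (q² - 6*q - 30)/(q² + 5*q - 6)
Divide: ((5*q - 4)/(q² - q)) · ((q² + 5*q - 6)/(q² - 6*q - 30)) = (5*q² + 26*q - 24)/(q³ - 6*q² - 30*q)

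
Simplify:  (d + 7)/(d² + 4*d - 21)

Factor: d² + 4*d - 21 = (d - 3)·(d + 7)
Cancel the common factor (d + 7).

1/(d - 3)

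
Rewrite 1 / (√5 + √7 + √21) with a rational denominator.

(-14*√15 - 9*√21 + 19*√7 + 23*√5)/59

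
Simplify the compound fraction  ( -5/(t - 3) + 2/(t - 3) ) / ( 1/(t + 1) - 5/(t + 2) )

(3*t**2 + 9*t + 6)/(4*t**2 - 9*t - 9)

Numerator: -5/(t - 3) + 2/(t - 3) = -3/(t - 3)
Denominator: 1/(t + 1) - 5/(t + 2) = (-4*t - 3)/(t**2 + 3*t + 2)
Divide: (-3/(t - 3)) · ((t**2 + 3*t + 2)/(-4*t - 3)) = (3*t**2 + 9*t + 6)/(4*t**2 - 9*t - 9)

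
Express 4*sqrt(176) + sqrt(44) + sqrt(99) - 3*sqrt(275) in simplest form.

6*sqrt(11)

4*sqrt(176) = 16*sqrt(11); sqrt(44) = 2*sqrt(11); sqrt(99) = 3*sqrt(11); 3*sqrt(275) = 15*sqrt(11)
Combine: (16 + 2 + 3 - 15)·sqrt(11) = 6*sqrt(11)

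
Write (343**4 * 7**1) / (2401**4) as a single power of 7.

7**(-3)

343**4 = 7**12; 7**1 = 7**1; 2401**4 = 7**16
Combine exponents: 7**(-3)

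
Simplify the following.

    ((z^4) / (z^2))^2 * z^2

z^6

Inside the bracket: z^2
Raise to the power 2: z^4
Multiply by z^2: add exponents.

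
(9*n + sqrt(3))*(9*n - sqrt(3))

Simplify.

81*n^2 - 3

(9*n)^2 - (sqrt(3))^2 = 81*n^2 - 3.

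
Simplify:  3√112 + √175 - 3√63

8*√7

3√112 = 12*√7; √175 = 5*√7; 3√63 = 9*√7
Combine: (12 + 5 - 9)·√7 = 8*√7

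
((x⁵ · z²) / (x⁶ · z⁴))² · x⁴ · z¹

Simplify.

Inside the bracket: (x^-1) · (z^-2)
Raise to the power 2: (x^-2) · (z^-4)
Multiply by x⁴ · z¹: add exponents.

x²/z³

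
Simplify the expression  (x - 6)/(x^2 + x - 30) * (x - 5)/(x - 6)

1/(x + 6)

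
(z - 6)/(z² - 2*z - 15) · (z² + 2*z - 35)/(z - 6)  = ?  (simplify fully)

(z + 7)/(z + 3)

Factor: z² - 2*z - 15 = (z + 3)·(z - 5);  z² + 2*z - 35 = (z - 5)·(z + 7)
Cancel the common factors (z - 6), (z - 5).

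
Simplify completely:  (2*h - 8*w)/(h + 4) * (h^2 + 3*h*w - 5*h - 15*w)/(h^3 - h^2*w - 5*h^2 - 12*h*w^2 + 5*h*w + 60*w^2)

Factor: 2*h - 8*w = 2*(h - 4*w);  h^2 + 3*h*w - 5*h - 15*w = (h - 5)*(h + 3*w);  h^3 - h^2*w - 5*h^2 - 12*h*w^2 + 5*h*w + 60*w^2 = (h - 4*w)*(h - 5)*(h + 3*w)
Cancel the common factors (h - 5), (h - 4*w), (h + 3*w).

2/(h + 4)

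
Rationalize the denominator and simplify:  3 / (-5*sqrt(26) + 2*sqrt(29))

(-5*sqrt(26) - 2*sqrt(29))/178

Multiply numerator and denominator by 2*sqrt(29) + 5*sqrt(26).
Denominator becomes -534; numerator becomes 6*sqrt(29) + 15*sqrt(26).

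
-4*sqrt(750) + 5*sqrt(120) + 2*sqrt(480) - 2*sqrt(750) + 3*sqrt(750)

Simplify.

4*sqrt(750) = 20*sqrt(30); 5*sqrt(120) = 10*sqrt(30); 2*sqrt(480) = 8*sqrt(30); 2*sqrt(750) = 10*sqrt(30); 3*sqrt(750) = 15*sqrt(30)
Combine: (-20 + 10 + 8 - 10 + 15)·sqrt(30) = 3*sqrt(30)

3*sqrt(30)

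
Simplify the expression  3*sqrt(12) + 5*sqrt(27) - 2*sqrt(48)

13*sqrt(3)

3*sqrt(12) = 6*sqrt(3); 5*sqrt(27) = 15*sqrt(3); 2*sqrt(48) = 8*sqrt(3)
Combine: (6 + 15 - 8)·sqrt(3) = 13*sqrt(3)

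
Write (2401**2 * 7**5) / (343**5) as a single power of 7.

7**(-2)

2401**2 = 7**8; 7**5 = 7**5; 343**5 = 7**15
Combine exponents: 7**(-2)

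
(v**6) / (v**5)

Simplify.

Quotient: v**1

v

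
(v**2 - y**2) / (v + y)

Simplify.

v - y

Difference of squares: factor out (v + y).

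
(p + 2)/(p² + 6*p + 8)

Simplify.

1/(p + 4)

Factor: p² + 6*p + 8 = (p + 2)·(p + 4)
Cancel the common factor (p + 2).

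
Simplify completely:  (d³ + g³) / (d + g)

d² - d*g + g²

g^3 + d^3 = (d + g)(d² - d*g + g²).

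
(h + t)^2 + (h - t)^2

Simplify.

2*h^2 + 2*t^2

Only the even-power cross terms survive.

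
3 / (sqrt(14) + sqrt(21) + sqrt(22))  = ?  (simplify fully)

(-84*sqrt(33) + 39*sqrt(22) + 45*sqrt(21) + 87*sqrt(14))/1007

Group as (sqrt(21) + sqrt(22)) + sqrt(14); multiply by (sqrt(21) + sqrt(22)) - sqrt(14), then rationalise the remaining surd.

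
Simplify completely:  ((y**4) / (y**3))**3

y**3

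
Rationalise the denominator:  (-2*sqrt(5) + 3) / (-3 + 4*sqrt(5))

Multiply numerator and denominator by -4*sqrt(5) - 3.
Denominator becomes -71; numerator becomes -6*sqrt(5) + 31.

(-31 + 6*sqrt(5))/71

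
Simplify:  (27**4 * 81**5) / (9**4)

27**4 = 3**12; 81**5 = 3**20; 9**4 = 3**8
Combine exponents: 3**24

3**24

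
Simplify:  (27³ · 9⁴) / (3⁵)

3^12

27³ = 3^9; 9⁴ = 3^8; 3⁵ = 3^5
Combine exponents: 3^12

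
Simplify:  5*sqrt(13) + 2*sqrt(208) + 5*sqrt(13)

18*sqrt(13)

5*sqrt(13) = 5*sqrt(13); 2*sqrt(208) = 8*sqrt(13); 5*sqrt(13) = 5*sqrt(13)
Combine: (5 + 8 + 5)·sqrt(13) = 18*sqrt(13)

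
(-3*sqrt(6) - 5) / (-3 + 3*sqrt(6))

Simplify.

Multiply numerator and denominator by -3*sqrt(6) - 3.
Denominator becomes -45; numerator becomes 24*sqrt(6) + 69.

(-23 - 8*sqrt(6))/15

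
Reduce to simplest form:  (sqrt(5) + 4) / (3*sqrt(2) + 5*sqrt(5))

(-12*sqrt(2) - 3*sqrt(10) + 25 + 20*sqrt(5))/107

Multiply numerator and denominator by -3*sqrt(2) + 5*sqrt(5).
Denominator becomes 107; numerator becomes -12*sqrt(2) - 3*sqrt(10) + 25 + 20*sqrt(5).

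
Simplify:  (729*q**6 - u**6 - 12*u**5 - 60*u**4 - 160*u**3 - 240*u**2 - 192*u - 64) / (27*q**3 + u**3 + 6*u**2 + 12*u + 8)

27*q**3 - u**3 - 6*u**2 - 12*u - 8

Difference of sixth powers: factor out (27*q**3 + (u + 2)**3).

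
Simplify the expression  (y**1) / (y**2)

1/y

Quotient: (y**-1)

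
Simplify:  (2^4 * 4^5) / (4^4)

2^6

2^4 = 2^4; 4^5 = 2^10; 4^4 = 2^8
Combine exponents: 2^6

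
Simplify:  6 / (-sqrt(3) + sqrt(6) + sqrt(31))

Group as (sqrt(6) + sqrt(31)) - sqrt(3); multiply by (sqrt(6) + sqrt(31)) + sqrt(3), then rationalise the remaining surd.

(-42*sqrt(6) - 9*sqrt(62) + 51*sqrt(3) + 33*sqrt(31))/103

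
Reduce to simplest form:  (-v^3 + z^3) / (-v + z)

v^2 + v*z + z^2

Apply the difference-of-cubes factorisation and cancel (-v + z).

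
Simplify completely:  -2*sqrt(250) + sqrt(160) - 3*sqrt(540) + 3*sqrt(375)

-6*sqrt(10) - 3*sqrt(15)

2*sqrt(250) = 10*sqrt(10); sqrt(160) = 4*sqrt(10); 3*sqrt(540) = 18*sqrt(15); 3*sqrt(375) = 15*sqrt(15)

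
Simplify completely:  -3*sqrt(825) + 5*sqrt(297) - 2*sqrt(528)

3*sqrt(825) = 15*sqrt(33); 5*sqrt(297) = 15*sqrt(33); 2*sqrt(528) = 8*sqrt(33)
Combine: (-15 + 15 - 8)·sqrt(33) = -8*sqrt(33)

-8*sqrt(33)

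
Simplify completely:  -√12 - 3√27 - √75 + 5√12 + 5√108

√12 = 2*√3; 3√27 = 9*√3; √75 = 5*√3; 5√12 = 10*√3; 5√108 = 30*√3
Combine: (-2 - 9 - 5 + 10 + 30)·√3 = 24*√3

24*√3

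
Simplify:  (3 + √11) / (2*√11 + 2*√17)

Multiply numerator and denominator by -2*√17 + 2*√11.
Denominator becomes -24; numerator becomes -2*√187 - 6*√17 + 6*√11 + 22.

(-11 - 3*√11 + 3*√17 + √187)/12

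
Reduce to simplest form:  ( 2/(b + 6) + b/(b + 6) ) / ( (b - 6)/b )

Numerator: 2/(b + 6) + b/(b + 6) = (b + 2)/(b + 6)
Denominator: (b - 6)/b = (b - 6)/b
Divide: ((b + 2)/(b + 6)) · (b/(b - 6)) = (b² + 2*b)/(b² - 36)

(b² + 2*b)/(b² - 36)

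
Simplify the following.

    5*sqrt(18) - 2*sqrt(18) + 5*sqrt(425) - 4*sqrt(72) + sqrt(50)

-10*sqrt(2) + 25*sqrt(17)

5*sqrt(18) = 15*sqrt(2); 2*sqrt(18) = 6*sqrt(2); 5*sqrt(425) = 25*sqrt(17); 4*sqrt(72) = 24*sqrt(2); sqrt(50) = 5*sqrt(2)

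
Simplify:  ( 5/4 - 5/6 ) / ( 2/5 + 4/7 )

Numerator: 5/4 - 5/6 = 5/12
Denominator: 2/5 + 4/7 = 34/35
Divide: (5/12) · (35/34) = 175/408

175/408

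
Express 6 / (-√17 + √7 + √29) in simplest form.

Group as (√7 + √29) - √17; multiply by (√7 + √29) + √17, then rationalise the remaining surd.

(-114*√17 - 30*√29 + 234*√7 + 12*√3451)/451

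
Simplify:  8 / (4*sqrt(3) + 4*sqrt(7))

Multiply numerator and denominator by -4*sqrt(7) + 4*sqrt(3).
Denominator becomes -64; numerator becomes -32*sqrt(7) + 32*sqrt(3).

(-sqrt(3) + sqrt(7))/2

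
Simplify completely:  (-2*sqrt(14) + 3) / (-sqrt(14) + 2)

Multiply numerator and denominator by 2 + sqrt(14).
Denominator becomes -10; numerator becomes -22 - sqrt(14).

(sqrt(14) + 22)/10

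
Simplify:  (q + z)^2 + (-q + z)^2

Binomially expand both and collect terms in z, q.

2*q^2 + 2*z^2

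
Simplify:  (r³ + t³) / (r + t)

Apply the sum-of-cubes factorisation and cancel (r + t).

r² - r*t + t²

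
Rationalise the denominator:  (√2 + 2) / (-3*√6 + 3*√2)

(-√6 - √3 - √2 - 1)/6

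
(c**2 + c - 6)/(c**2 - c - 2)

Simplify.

Factor: c**2 + c - 6 = (c - 2)*(c + 3);  c**2 - c - 2 = (c - 2)*(c + 1)
Cancel the common factor (c - 2).

(c + 3)/(c + 1)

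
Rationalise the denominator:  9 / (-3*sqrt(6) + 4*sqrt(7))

Multiply numerator and denominator by 3*sqrt(6) + 4*sqrt(7).
Denominator becomes 58; numerator becomes 27*sqrt(6) + 36*sqrt(7).

(27*sqrt(6) + 36*sqrt(7))/58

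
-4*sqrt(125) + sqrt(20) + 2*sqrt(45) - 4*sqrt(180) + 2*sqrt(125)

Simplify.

-26*sqrt(5)

4*sqrt(125) = 20*sqrt(5); sqrt(20) = 2*sqrt(5); 2*sqrt(45) = 6*sqrt(5); 4*sqrt(180) = 24*sqrt(5); 2*sqrt(125) = 10*sqrt(5)
Combine: (-20 + 2 + 6 - 24 + 10)·sqrt(5) = -26*sqrt(5)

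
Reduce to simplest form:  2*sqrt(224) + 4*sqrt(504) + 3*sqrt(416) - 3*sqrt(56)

2*sqrt(224) = 8*sqrt(14); 4*sqrt(504) = 24*sqrt(14); 3*sqrt(416) = 12*sqrt(26); 3*sqrt(56) = 6*sqrt(14)

12*sqrt(26) + 26*sqrt(14)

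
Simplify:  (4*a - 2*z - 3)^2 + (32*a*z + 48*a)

(4*a + 2*z + 3)^2

Expanding gives 16*a^2 + 16*a*z + 24*a + 4*z^2 + 12*z + 9, a perfect square.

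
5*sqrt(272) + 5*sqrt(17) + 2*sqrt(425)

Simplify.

35*sqrt(17)

5*sqrt(272) = 20*sqrt(17); 5*sqrt(17) = 5*sqrt(17); 2*sqrt(425) = 10*sqrt(17)
Combine: (20 + 5 + 10)·sqrt(17) = 35*sqrt(17)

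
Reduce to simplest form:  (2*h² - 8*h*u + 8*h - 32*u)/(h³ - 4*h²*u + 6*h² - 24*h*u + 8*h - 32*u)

2/(h + 2)

Factor: 2*h² - 8*h*u + 8*h - 32*u = 2·(h - 4*u)·(h + 4);  h³ - 4*h²*u + 6*h² - 24*h*u + 8*h - 32*u = (h - 4*u)·(h + 4)·(h + 2)
Cancel the common factors (h - 4*u), (h + 4).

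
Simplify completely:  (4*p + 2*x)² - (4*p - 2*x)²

Only the odd-power cross terms survive.

32*p*x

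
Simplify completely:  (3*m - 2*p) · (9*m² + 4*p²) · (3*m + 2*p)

81*m⁴ - 16*p⁴

Pair the conjugate factors: ((3*m)+(2*p))((3*m)-(2*p)) = 9*m² - 4*p², then repeat with the next factor.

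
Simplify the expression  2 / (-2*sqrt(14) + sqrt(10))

(-2*sqrt(14) - sqrt(10))/23

Multiply numerator and denominator by sqrt(10) + 2*sqrt(14).
Denominator becomes -46; numerator becomes 2*sqrt(10) + 4*sqrt(14).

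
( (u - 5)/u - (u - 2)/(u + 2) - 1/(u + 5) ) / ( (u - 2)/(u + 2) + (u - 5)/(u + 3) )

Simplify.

Numerator: (u - 5)/u - (u - 2)/(u + 2) - 1/(u + 5) = (-2*u^2 - 17*u - 50)/(u^3 + 7*u^2 + 10*u)
Denominator: (u - 2)/(u + 2) + (u - 5)/(u + 3) = (2*u^2 - 2*u - 16)/(u^2 + 5*u + 6)
Divide: ((-2*u^2 - 17*u - 50)/(u^3 + 7*u^2 + 10*u)) · ((u^2 + 5*u + 6)/(2*u^2 - 2*u - 16)) = (-2*u^3 - 23*u^2 - 101*u - 150)/(2*u^4 + 8*u^3 - 26*u^2 - 80*u)

(-2*u^3 - 23*u^2 - 101*u - 150)/(2*u^4 + 8*u^3 - 26*u^2 - 80*u)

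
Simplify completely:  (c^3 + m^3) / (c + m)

c^2 - c*m + m^2

Factor as (a+b)(a^2-ab+b^2) with a=c, b=m.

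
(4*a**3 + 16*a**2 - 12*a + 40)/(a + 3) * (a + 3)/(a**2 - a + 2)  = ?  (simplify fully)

4*a + 20

Factor: 4*a**3 + 16*a**2 - 12*a + 40 = 4*(a + 5)*(a**2 - a + 2)
Cancel the common factors (a**2 - a + 2), (a + 3).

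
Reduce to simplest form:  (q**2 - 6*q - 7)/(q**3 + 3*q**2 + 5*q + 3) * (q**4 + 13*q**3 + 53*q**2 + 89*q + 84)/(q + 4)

Factor: q**2 - 6*q - 7 = (q + 1)*(q - 7);  q**3 + 3*q**2 + 5*q + 3 = (q**2 + 2*q + 3)*(q + 1);  q**4 + 13*q**3 + 53*q**2 + 89*q + 84 = (q + 4)*(q + 7)*(q**2 + 2*q + 3)
Cancel the common factors (q**2 + 2*q + 3), (q + 1), (q + 4).

q**2 - 49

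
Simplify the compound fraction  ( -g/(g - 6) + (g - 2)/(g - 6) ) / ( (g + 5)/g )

Numerator: -g/(g - 6) + (g - 2)/(g - 6) = -2/(g - 6)
Denominator: (g + 5)/g = (g + 5)/g
Divide: (-2/(g - 6)) · (g/(g + 5)) = -2*g/(g^2 - g - 30)

-2*g/(g^2 - g - 30)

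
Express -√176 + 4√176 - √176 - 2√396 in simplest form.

√176 = 4*√11; 4√176 = 16*√11; √176 = 4*√11; 2√396 = 12*√11
Combine: (-4 + 16 - 4 - 12)·√11 = -4*√11

-4*√11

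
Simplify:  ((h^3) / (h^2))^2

h^2

Inside the bracket: h^1
Raise to the power 2: h^2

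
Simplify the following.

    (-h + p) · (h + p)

-h² + p²

Telescope via difference of squares: (p+h)(p-h) = -h² + p².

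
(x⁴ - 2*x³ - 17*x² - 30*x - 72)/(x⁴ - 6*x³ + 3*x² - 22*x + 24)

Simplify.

(x + 3)/(x - 1)

Factor: x⁴ - 2*x³ - 17*x² - 30*x - 72 = (x² + x + 4)·(x - 6)·(x + 3);  x⁴ - 6*x³ + 3*x² - 22*x + 24 = (x - 1)·(x² + x + 4)·(x - 6)
Cancel the common factors (x² + x + 4), (x - 6).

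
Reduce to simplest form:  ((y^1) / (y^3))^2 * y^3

Inside the bracket: (y^-2)
Raise to the power 2: (y^-4)
Multiply by y^3: add exponents.

1/y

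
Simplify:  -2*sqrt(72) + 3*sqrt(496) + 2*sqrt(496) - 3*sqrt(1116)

2*sqrt(72) = 12*sqrt(2); 3*sqrt(496) = 12*sqrt(31); 2*sqrt(496) = 8*sqrt(31); 3*sqrt(1116) = 18*sqrt(31)

-12*sqrt(2) + 2*sqrt(31)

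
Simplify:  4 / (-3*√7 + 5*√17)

(6*√7 + 10*√17)/181

Multiply numerator and denominator by 3*√7 + 5*√17.
Denominator becomes 362; numerator becomes 12*√7 + 20*√17.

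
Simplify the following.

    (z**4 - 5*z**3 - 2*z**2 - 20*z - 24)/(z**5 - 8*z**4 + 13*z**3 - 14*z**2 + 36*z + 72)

1/(z - 3)

Factor: z**4 - 5*z**3 - 2*z**2 - 20*z - 24 = (z**2 + 4)*(z + 1)*(z - 6);  z**5 - 8*z**4 + 13*z**3 - 14*z**2 + 36*z + 72 = (z - 3)*(z + 1)*(z**2 + 4)*(z - 6)
Cancel the common factors (z**2 + 4), (z - 6), (z + 1).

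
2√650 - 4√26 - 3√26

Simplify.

3*√26

2√650 = 10*√26; 4√26 = 4*√26; 3√26 = 3*√26
Combine: (10 - 4 - 3)·√26 = 3*√26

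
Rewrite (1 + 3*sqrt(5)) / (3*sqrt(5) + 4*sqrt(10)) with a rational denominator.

(-45 - 3*sqrt(5) + 4*sqrt(10) + 60*sqrt(2))/115

Multiply numerator and denominator by -4*sqrt(10) + 3*sqrt(5).
Denominator becomes -115; numerator becomes -60*sqrt(2) - 4*sqrt(10) + 3*sqrt(5) + 45.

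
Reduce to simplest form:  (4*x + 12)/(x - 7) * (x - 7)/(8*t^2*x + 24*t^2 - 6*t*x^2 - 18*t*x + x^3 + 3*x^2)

4/(8*t^2 - 6*t*x + x^2)

Factor: 4*x + 12 = 4*(x + 3);  8*t^2*x + 24*t^2 - 6*t*x^2 - 18*t*x + x^3 + 3*x^2 = (-4*t + x)*(x + 3)*(-2*t + x)
Cancel the common factors (x + 3), (x - 7).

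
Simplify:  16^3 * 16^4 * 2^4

2^32

16^3 = 2^12; 16^4 = 2^16; 2^4 = 2^4
Combine exponents: 2^32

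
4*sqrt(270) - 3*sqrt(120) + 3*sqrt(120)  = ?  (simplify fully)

4*sqrt(270) = 12*sqrt(30); 3*sqrt(120) = 6*sqrt(30); 3*sqrt(120) = 6*sqrt(30)
Combine: (12 - 6 + 6)·sqrt(30) = 12*sqrt(30)

12*sqrt(30)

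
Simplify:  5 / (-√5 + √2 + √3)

(10*√3 + 15*√2 + 5*√30)/12

Group as (√2 + √3) - √5; multiply by (√2 + √3) + √5, then rationalise the remaining surd.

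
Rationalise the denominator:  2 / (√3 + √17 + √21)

Group as (√17 + √21) + √3; multiply by (√17 + √21) - √3, then rationalise the remaining surd.

(-12*√119 - 2*√21 + 14*√17 + 70*√3)/203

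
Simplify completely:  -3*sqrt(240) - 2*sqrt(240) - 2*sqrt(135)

-26*sqrt(15)

3*sqrt(240) = 12*sqrt(15); 2*sqrt(240) = 8*sqrt(15); 2*sqrt(135) = 6*sqrt(15)
Combine: (-12 - 8 - 6)·sqrt(15) = -26*sqrt(15)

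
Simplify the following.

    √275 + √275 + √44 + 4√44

20*√11

√275 = 5*√11; √275 = 5*√11; √44 = 2*√11; 4√44 = 8*√11
Combine: (5 + 5 + 2 + 8)·√11 = 20*√11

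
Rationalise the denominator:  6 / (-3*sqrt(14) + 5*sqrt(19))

Multiply numerator and denominator by 3*sqrt(14) + 5*sqrt(19).
Denominator becomes 349; numerator becomes 18*sqrt(14) + 30*sqrt(19).

(18*sqrt(14) + 30*sqrt(19))/349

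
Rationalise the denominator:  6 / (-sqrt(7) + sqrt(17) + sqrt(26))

(-54*sqrt(7) - 3*sqrt(26) + 24*sqrt(17) + 3*sqrt(3094))/118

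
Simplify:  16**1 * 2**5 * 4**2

16**1 = 2**4; 2**5 = 2**5; 4**2 = 2**4
Combine exponents: 2**13

2**13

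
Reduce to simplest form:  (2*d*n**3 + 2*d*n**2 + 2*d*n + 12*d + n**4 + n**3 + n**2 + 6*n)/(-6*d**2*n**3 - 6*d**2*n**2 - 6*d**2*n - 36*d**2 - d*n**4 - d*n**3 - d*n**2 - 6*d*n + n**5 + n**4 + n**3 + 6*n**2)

-1/(3*d - n)

Factor: 2*d*n**3 + 2*d*n**2 + 2*d*n + 12*d + n**4 + n**3 + n**2 + 6*n = (n + 2)*(2*d + n)*(n**2 - n + 3);  -6*d**2*n**3 - 6*d**2*n**2 - 6*d**2*n - 36*d**2 - d*n**4 - d*n**3 - d*n**2 - 6*d*n + n**5 + n**4 + n**3 + 6*n**2 = (n + 2)*(-3*d + n)*(n**2 - n + 3)*(2*d + n)
Cancel the common factors (n**2 - n + 3), (n + 2), (2*d + n).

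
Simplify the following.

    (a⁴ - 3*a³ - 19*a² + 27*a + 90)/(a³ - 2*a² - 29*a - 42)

Factor: a⁴ - 3*a³ - 19*a² + 27*a + 90 = (a - 3)·(a + 3)·(a - 5)·(a + 2);  a³ - 2*a² - 29*a - 42 = (a + 2)·(a + 3)·(a - 7)
Cancel the common factors (a + 2), (a + 3).

(a² - 8*a + 15)/(a - 7)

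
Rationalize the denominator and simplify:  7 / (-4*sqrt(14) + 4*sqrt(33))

(7*sqrt(14) + 7*sqrt(33))/76

Multiply numerator and denominator by 4*sqrt(14) + 4*sqrt(33).
Denominator becomes 304; numerator becomes 28*sqrt(14) + 28*sqrt(33).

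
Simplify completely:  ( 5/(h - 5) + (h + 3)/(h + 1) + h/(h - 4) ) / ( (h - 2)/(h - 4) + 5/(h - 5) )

Numerator: 5/(h - 5) + (h + 3)/(h + 1) + h/(h - 4) = (2*h**3 - 5*h**2 - 27*h + 40)/(h**3 - 8*h**2 + 11*h + 20)
Denominator: (h - 2)/(h - 4) + 5/(h - 5) = (h**2 - 2*h - 10)/(h**2 - 9*h + 20)
Divide: ((2*h**3 - 5*h**2 - 27*h + 40)/(h**3 - 8*h**2 + 11*h + 20)) · ((h**2 - 9*h + 20)/(h**2 - 2*h - 10)) = (2*h**3 - 5*h**2 - 27*h + 40)/(h**3 - h**2 - 12*h - 10)

(2*h**3 - 5*h**2 - 27*h + 40)/(h**3 - h**2 - 12*h - 10)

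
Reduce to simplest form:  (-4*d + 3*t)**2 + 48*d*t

Expanding gives 16*d**2 + 24*d*t + 9*t**2, a perfect square.

(4*d + 3*t)**2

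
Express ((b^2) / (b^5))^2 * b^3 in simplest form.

b^(-3)

Inside the bracket: (b^-3)
Raise to the power 2: (b^-6)
Multiply by b^3: add exponents.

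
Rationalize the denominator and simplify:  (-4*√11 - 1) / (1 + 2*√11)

(-87 + 2*√11)/43

Multiply numerator and denominator by -2*√11 + 1.
Denominator becomes -43; numerator becomes -2*√11 + 87.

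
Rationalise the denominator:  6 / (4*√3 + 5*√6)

(-4*√3 + 5*√6)/17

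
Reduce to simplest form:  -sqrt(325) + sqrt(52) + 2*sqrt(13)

-sqrt(13)

sqrt(325) = 5*sqrt(13); sqrt(52) = 2*sqrt(13); 2*sqrt(13) = 2*sqrt(13)
Combine: (-5 + 2 + 2)·sqrt(13) = -sqrt(13)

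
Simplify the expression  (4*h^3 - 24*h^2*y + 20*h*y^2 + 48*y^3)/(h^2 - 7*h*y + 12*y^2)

Factor: 4*h^3 - 24*h^2*y + 20*h*y^2 + 48*y^3 = 4*(h - 4*y)*(h + y)*(h - 3*y);  h^2 - 7*h*y + 12*y^2 = (h - 4*y)*(h - 3*y)
Cancel the common factors (h - 3*y), (h - 4*y).

4*h + 4*y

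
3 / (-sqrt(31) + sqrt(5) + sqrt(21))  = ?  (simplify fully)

(15*sqrt(31) + 45*sqrt(21) + 141*sqrt(5) + 6*sqrt(3255))/395

Group as (sqrt(5) + sqrt(21)) - sqrt(31); multiply by (sqrt(5) + sqrt(21)) + sqrt(31), then rationalise the remaining surd.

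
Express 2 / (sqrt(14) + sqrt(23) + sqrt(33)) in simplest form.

Group as (sqrt(14) + sqrt(23)) + sqrt(33); multiply by (sqrt(14) + sqrt(23)) - sqrt(33), then rationalise the remaining surd.

(-sqrt(10626) + 2*sqrt(33) + 12*sqrt(23) + 21*sqrt(14))/318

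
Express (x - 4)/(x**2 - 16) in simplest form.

Factor: x**2 - 16 = (x - 4)*(x + 4)
Cancel the common factor (x - 4).

1/(x + 4)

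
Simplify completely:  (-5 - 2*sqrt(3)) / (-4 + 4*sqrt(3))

(-7*sqrt(3) - 11)/8

Multiply numerator and denominator by -4*sqrt(3) - 4.
Denominator becomes -32; numerator becomes 44 + 28*sqrt(3).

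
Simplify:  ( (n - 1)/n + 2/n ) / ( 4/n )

n/4 + 1/4

Numerator: (n - 1)/n + 2/n = (n + 1)/n
Denominator: 4/n = 4/n
Divide: ((n + 1)/n) · (n/4) = n/4 + 1/4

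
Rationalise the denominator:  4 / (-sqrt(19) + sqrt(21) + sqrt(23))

(-100*sqrt(19) + 68*sqrt(23) + 84*sqrt(21) + 8*sqrt(9177))/1307

Group as (sqrt(21) + sqrt(23)) - sqrt(19); multiply by (sqrt(21) + sqrt(23)) + sqrt(19), then rationalise the remaining surd.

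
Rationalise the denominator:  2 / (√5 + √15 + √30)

Group as (√15 + √30) + √5; multiply by (√15 + √30) - √5, then rationalise the remaining surd.

(-3*√10 - √30 + 2*√15 + 4*√5)/10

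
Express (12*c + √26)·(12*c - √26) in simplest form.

(12*c)^2 - (√26)^2 = 144*c² - 26.

144*c² - 26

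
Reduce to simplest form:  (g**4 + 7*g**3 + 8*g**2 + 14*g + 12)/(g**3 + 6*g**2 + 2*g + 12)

Factor: g**4 + 7*g**3 + 8*g**2 + 14*g + 12 = (g**2 + 2)*(g + 6)*(g + 1);  g**3 + 6*g**2 + 2*g + 12 = (g + 6)*(g**2 + 2)
Cancel the common factors (g**2 + 2), (g + 6).

g + 1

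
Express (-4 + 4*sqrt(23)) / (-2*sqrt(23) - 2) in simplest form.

(-24 + 2*sqrt(23))/11

Multiply numerator and denominator by -2 + 2*sqrt(23).
Denominator becomes -88; numerator becomes -16*sqrt(23) + 192.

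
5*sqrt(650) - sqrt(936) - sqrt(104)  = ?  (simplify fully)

17*sqrt(26)

5*sqrt(650) = 25*sqrt(26); sqrt(936) = 6*sqrt(26); sqrt(104) = 2*sqrt(26)
Combine: (25 - 6 - 2)·sqrt(26) = 17*sqrt(26)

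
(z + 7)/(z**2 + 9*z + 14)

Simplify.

1/(z + 2)

Factor: z**2 + 9*z + 14 = (z + 2)*(z + 7)
Cancel the common factor (z + 7).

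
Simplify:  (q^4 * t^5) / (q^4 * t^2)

t^3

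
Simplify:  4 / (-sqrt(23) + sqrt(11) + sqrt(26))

Group as (sqrt(11) + sqrt(26)) - sqrt(23); multiply by (sqrt(11) + sqrt(26)) + sqrt(23), then rationalise the remaining surd.

(-14*sqrt(23) + 8*sqrt(26) + 38*sqrt(11) + 2*sqrt(6578))/237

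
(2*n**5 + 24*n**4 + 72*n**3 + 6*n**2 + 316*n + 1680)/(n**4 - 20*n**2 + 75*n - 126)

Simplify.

(2*n**2 + 18*n + 40)/(n - 3)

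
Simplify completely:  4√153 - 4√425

4√153 = 12*√17; 4√425 = 20*√17
Combine: (12 - 20)·√17 = -8*√17

-8*√17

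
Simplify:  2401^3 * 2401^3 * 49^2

7^28

2401^3 = 7^12; 2401^3 = 7^12; 49^2 = 7^4
Combine exponents: 7^28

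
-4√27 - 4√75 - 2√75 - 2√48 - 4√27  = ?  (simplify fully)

-62*√3

4√27 = 12*√3; 4√75 = 20*√3; 2√75 = 10*√3; 2√48 = 8*√3; 4√27 = 12*√3
Combine: (-12 - 20 - 10 - 8 - 12)·√3 = -62*√3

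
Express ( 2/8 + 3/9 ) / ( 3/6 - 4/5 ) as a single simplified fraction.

Numerator: 2/8 + 3/9 = 7/12
Denominator: 3/6 - 4/5 = -3/10
Divide: (7/12) · (-10/3) = -35/18

-35/18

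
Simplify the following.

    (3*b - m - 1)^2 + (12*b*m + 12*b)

(3*b + m + 1)^2

Expanding gives 9*b^2 + 6*b*m + 6*b + m^2 + 2*m + 1, a perfect square.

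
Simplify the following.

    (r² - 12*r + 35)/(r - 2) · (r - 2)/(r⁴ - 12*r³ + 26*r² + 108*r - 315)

1/(r² - 9)

Factor: r² - 12*r + 35 = (r - 5)·(r - 7);  r⁴ - 12*r³ + 26*r² + 108*r - 315 = (r - 3)·(r + 3)·(r - 5)·(r - 7)
Cancel the common factors (r - 2), (r - 7), (r - 5).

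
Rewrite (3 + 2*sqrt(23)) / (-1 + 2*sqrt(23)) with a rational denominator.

Multiply numerator and denominator by -2*sqrt(23) - 1.
Denominator becomes -91; numerator becomes -95 - 8*sqrt(23).

(8*sqrt(23) + 95)/91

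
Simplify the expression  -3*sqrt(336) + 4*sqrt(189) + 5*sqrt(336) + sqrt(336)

24*sqrt(21)

3*sqrt(336) = 12*sqrt(21); 4*sqrt(189) = 12*sqrt(21); 5*sqrt(336) = 20*sqrt(21); sqrt(336) = 4*sqrt(21)
Combine: (-12 + 12 + 20 + 4)·sqrt(21) = 24*sqrt(21)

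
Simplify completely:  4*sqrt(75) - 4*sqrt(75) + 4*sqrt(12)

4*sqrt(75) = 20*sqrt(3); 4*sqrt(75) = 20*sqrt(3); 4*sqrt(12) = 8*sqrt(3)
Combine: (20 - 20 + 8)·sqrt(3) = 8*sqrt(3)

8*sqrt(3)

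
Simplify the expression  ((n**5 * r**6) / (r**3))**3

Inside the bracket: n**5 * r**3
Raise to the power 3: n**15 * r**9

n**15*r**9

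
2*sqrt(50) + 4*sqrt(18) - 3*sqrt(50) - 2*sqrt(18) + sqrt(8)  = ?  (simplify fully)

2*sqrt(50) = 10*sqrt(2); 4*sqrt(18) = 12*sqrt(2); 3*sqrt(50) = 15*sqrt(2); 2*sqrt(18) = 6*sqrt(2); sqrt(8) = 2*sqrt(2)

3*sqrt(2)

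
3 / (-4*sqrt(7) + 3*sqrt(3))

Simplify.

(-12*sqrt(7) - 9*sqrt(3))/85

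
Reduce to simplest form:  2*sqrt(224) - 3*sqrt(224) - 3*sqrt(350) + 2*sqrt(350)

2*sqrt(224) = 8*sqrt(14); 3*sqrt(224) = 12*sqrt(14); 3*sqrt(350) = 15*sqrt(14); 2*sqrt(350) = 10*sqrt(14)
Combine: (8 - 12 - 15 + 10)·sqrt(14) = -9*sqrt(14)

-9*sqrt(14)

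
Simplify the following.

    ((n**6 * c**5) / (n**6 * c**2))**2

c**6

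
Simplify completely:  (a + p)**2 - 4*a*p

Expand the square and combine the 4*a*p term.

(a - p)**2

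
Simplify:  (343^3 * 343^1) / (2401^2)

343^3 = 7^9; 343^1 = 7^3; 2401^2 = 7^8
Combine exponents: 7^4

7^4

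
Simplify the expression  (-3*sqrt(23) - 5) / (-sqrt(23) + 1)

(4*sqrt(23) + 37)/11

Multiply numerator and denominator by 1 + sqrt(23).
Denominator becomes -22; numerator becomes -74 - 8*sqrt(23).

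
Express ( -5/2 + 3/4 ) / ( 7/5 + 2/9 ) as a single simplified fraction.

-315/292

Numerator: -5/2 + 3/4 = -7/4
Denominator: 7/5 + 2/9 = 73/45
Divide: (-7/4) · (45/73) = -315/292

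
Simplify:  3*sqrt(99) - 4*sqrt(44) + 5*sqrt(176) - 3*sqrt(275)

3*sqrt(99) = 9*sqrt(11); 4*sqrt(44) = 8*sqrt(11); 5*sqrt(176) = 20*sqrt(11); 3*sqrt(275) = 15*sqrt(11)
Combine: (9 - 8 + 20 - 15)·sqrt(11) = 6*sqrt(11)

6*sqrt(11)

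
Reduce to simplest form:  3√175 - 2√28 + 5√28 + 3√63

3√175 = 15*√7; 2√28 = 4*√7; 5√28 = 10*√7; 3√63 = 9*√7
Combine: (15 - 4 + 10 + 9)·√7 = 30*√7

30*√7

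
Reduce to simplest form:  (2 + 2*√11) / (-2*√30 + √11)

(-4*√330 - 22 - 4*√30 - 2*√11)/109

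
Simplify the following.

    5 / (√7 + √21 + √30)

(-105*√10 - 5*√30 + 40*√21 + 110*√7)/292

Group as (√7 + √21) + √30; multiply by (√7 + √21) - √30, then rationalise the remaining surd.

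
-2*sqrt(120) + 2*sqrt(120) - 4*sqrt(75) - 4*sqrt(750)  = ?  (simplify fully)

2*sqrt(120) = 4*sqrt(30); 2*sqrt(120) = 4*sqrt(30); 4*sqrt(75) = 20*sqrt(3); 4*sqrt(750) = 20*sqrt(30)

-20*sqrt(30) - 20*sqrt(3)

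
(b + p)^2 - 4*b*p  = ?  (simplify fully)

Expanding gives b^2 - 2*b*p + p^2, a perfect square.

(b - p)^2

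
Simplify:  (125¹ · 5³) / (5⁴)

5^2

125¹ = 5^3; 5³ = 5^3; 5⁴ = 5^4
Combine exponents: 5^2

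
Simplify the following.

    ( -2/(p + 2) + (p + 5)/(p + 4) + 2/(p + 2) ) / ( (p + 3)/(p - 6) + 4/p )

(p³ - p² - 30*p)/(p³ + 11*p² + 4*p - 96)

Numerator: -2/(p + 2) + (p + 5)/(p + 4) + 2/(p + 2) = (p + 5)/(p + 4)
Denominator: (p + 3)/(p - 6) + 4/p = (p² + 7*p - 24)/(p² - 6*p)
Divide: ((p + 5)/(p + 4)) · ((p² - 6*p)/(p² + 7*p - 24)) = (p³ - p² - 30*p)/(p³ + 11*p² + 4*p - 96)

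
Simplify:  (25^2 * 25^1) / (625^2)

5^(-2)

25^2 = 5^4; 25^1 = 5^2; 625^2 = 5^8
Combine exponents: 5^(-2)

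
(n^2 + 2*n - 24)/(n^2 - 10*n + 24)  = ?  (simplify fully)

(n + 6)/(n - 6)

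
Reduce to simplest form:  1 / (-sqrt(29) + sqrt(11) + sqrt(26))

(-4*sqrt(29) + 7*sqrt(26) + 22*sqrt(11) + sqrt(8294))/540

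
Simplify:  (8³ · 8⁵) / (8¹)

8³ = 2^9; 8⁵ = 2^15; 8¹ = 2^3
Combine exponents: 2^21

2^21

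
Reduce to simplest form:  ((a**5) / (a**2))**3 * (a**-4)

Inside the bracket: a**3
Raise to the power 3: a**9
Multiply by (a**-4): add exponents.

a**5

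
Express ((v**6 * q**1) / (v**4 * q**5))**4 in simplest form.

Inside the bracket: v**2 * (q**-4)
Raise to the power 4: v**8 * (q**-16)

v**8/q**16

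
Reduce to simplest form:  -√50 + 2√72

√50 = 5*√2; 2√72 = 12*√2
Combine: (-5 + 12)·√2 = 7*√2

7*√2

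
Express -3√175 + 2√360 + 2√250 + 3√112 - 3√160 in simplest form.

-3*√7 + 10*√10

3√175 = 15*√7; 2√360 = 12*√10; 2√250 = 10*√10; 3√112 = 12*√7; 3√160 = 12*√10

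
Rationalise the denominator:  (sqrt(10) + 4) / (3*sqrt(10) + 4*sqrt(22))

Multiply numerator and denominator by -4*sqrt(22) + 3*sqrt(10).
Denominator becomes -262; numerator becomes -16*sqrt(22) - 8*sqrt(55) + 30 + 12*sqrt(10).

(-6*sqrt(10) - 15 + 4*sqrt(55) + 8*sqrt(22))/131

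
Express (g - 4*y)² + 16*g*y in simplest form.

Expanding gives g² + 8*g*y + 16*y², a perfect square.

(g + 4*y)²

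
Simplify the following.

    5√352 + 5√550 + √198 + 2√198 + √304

5√352 = 20*√22; 5√550 = 25*√22; √198 = 3*√22; 2√198 = 6*√22; √304 = 4*√19

4*√19 + 54*√22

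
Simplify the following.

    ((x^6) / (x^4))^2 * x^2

x^6

Inside the bracket: x^2
Raise to the power 2: x^4
Multiply by x^2: add exponents.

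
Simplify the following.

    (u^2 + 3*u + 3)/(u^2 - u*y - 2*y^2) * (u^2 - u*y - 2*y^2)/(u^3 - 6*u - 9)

Factor: u^2 - u*y - 2*y^2 = (u - 2*y)*(u + y);  u^2 - u*y - 2*y^2 = (u - 2*y)*(u + y);  u^3 - 6*u - 9 = (u - 3)*(u^2 + 3*u + 3)
Cancel the common factors (u^2 + 3*u + 3), (u + y), (u - 2*y).

1/(u - 3)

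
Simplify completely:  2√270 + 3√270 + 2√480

2√270 = 6*√30; 3√270 = 9*√30; 2√480 = 8*√30
Combine: (6 + 9 + 8)·√30 = 23*√30

23*√30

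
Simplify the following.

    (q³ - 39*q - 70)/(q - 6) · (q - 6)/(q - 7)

q² + 7*q + 10

Factor: q³ - 39*q - 70 = (q + 2)·(q + 5)·(q - 7)
Cancel the common factors (q - 7), (q - 6).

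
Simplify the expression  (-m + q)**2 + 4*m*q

Expanding gives m**2 + 2*m*q + q**2, a perfect square.

(m + q)**2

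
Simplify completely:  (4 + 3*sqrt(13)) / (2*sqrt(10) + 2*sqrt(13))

(-3*sqrt(130) - 4*sqrt(10) + 4*sqrt(13) + 39)/6

Multiply numerator and denominator by -2*sqrt(10) + 2*sqrt(13).
Denominator becomes 12; numerator becomes -6*sqrt(130) - 8*sqrt(10) + 8*sqrt(13) + 78.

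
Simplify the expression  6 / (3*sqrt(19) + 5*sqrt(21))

Multiply numerator and denominator by -3*sqrt(19) + 5*sqrt(21).
Denominator becomes 354; numerator becomes -18*sqrt(19) + 30*sqrt(21).

(-3*sqrt(19) + 5*sqrt(21))/59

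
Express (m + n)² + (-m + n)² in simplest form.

Only the even-power cross terms survive.

2*m² + 2*n²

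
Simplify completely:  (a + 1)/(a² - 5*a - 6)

Factor: a² - 5*a - 6 = (a - 6)·(a + 1)
Cancel the common factor (a + 1).

1/(a - 6)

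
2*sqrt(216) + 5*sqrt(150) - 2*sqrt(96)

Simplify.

29*sqrt(6)

2*sqrt(216) = 12*sqrt(6); 5*sqrt(150) = 25*sqrt(6); 2*sqrt(96) = 8*sqrt(6)
Combine: (12 + 25 - 8)·sqrt(6) = 29*sqrt(6)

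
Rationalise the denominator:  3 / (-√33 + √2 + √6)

(-75*√33 - 87*√6 - 111*√2 - 36*√11)/577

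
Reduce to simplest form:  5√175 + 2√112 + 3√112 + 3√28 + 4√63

63*√7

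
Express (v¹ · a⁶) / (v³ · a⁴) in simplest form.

Quotient: (v^-2) · a²

a²/v²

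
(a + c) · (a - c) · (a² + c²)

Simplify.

Pair the conjugate factors: (a+c)(a-c) = a² - c², then repeat with the next factor.

a⁴ - c⁴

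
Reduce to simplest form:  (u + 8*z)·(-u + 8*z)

Difference of squares with P = 8*z, Q = u.

-u² + 64*z²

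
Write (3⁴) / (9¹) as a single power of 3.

3^2

3⁴ = 3^4; 9¹ = 3^2
Combine exponents: 3^2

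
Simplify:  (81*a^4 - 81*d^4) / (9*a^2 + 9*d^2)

Factor (3*a)^4 - (3*d)^4 and cancel (9*a^2 + 9*d^2).

9*a^2 - 9*d^2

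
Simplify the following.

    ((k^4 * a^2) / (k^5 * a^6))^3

Inside the bracket: (k^-1) * (a^-4)
Raise to the power 3: (k^-3) * (a^-12)

1/(a^12*k^3)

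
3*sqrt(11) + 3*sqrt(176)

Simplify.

15*sqrt(11)

3*sqrt(11) = 3*sqrt(11); 3*sqrt(176) = 12*sqrt(11)
Combine: (3 + 12)·sqrt(11) = 15*sqrt(11)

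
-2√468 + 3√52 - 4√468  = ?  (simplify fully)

-30*√13

2√468 = 12*√13; 3√52 = 6*√13; 4√468 = 24*√13
Combine: (-12 + 6 - 24)·√13 = -30*√13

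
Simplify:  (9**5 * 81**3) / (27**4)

3**10

9**5 = 3**10; 81**3 = 3**12; 27**4 = 3**12
Combine exponents: 3**10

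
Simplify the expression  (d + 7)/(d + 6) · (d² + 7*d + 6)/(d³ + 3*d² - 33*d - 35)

1/(d - 5)

Factor: d² + 7*d + 6 = (d + 1)·(d + 6);  d³ + 3*d² - 33*d - 35 = (d - 5)·(d + 7)·(d + 1)
Cancel the common factors (d + 7), (d + 1), (d + 6).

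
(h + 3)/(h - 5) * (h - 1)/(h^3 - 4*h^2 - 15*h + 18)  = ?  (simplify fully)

Factor: h^3 - 4*h^2 - 15*h + 18 = (h - 1)*(h + 3)*(h - 6)
Cancel the common factors (h + 3), (h - 1).

1/(h^2 - 11*h + 30)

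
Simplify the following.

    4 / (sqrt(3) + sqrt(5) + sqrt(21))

(-76*sqrt(5) - 92*sqrt(3) + 24*sqrt(35) + 52*sqrt(21))/109

Group as (sqrt(3) + sqrt(21)) + sqrt(5); multiply by (sqrt(3) + sqrt(21)) - sqrt(5), then rationalise the remaining surd.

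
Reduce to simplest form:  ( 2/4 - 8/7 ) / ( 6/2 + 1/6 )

-27/133

Numerator: 2/4 - 8/7 = -9/14
Denominator: 6/2 + 1/6 = 19/6
Divide: (-9/14) · (6/19) = -27/133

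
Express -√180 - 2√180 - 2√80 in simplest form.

√180 = 6*√5; 2√180 = 12*√5; 2√80 = 8*√5
Combine: (-6 - 12 - 8)·√5 = -26*√5

-26*√5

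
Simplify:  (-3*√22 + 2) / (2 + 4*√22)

Multiply numerator and denominator by -4*√22 + 2.
Denominator becomes -348; numerator becomes -14*√22 + 268.

(-134 + 7*√22)/174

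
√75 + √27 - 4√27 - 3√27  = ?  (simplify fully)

-13*√3

√75 = 5*√3; √27 = 3*√3; 4√27 = 12*√3; 3√27 = 9*√3
Combine: (5 + 3 - 12 - 9)·√3 = -13*√3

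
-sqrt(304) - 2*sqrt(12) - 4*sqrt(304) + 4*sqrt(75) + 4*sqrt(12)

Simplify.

sqrt(304) = 4*sqrt(19); 2*sqrt(12) = 4*sqrt(3); 4*sqrt(304) = 16*sqrt(19); 4*sqrt(75) = 20*sqrt(3); 4*sqrt(12) = 8*sqrt(3)

-20*sqrt(19) + 24*sqrt(3)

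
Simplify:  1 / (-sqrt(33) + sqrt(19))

Multiply numerator and denominator by sqrt(19) + sqrt(33).
Denominator becomes -14; numerator becomes sqrt(19) + sqrt(33).

(-sqrt(33) - sqrt(19))/14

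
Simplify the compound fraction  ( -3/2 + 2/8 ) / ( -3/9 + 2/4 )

-15/2

Numerator: -3/2 + 2/8 = -5/4
Denominator: -3/9 + 2/4 = 1/6
Divide: (-5/4) · (6) = -15/2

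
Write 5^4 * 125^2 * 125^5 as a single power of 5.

5^4 = 5^4; 125^2 = 5^6; 125^5 = 5^15
Combine exponents: 5^25

5^25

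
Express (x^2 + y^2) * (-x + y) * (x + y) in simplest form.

(y+x)(y-x) = -x^2 + y^2; continue pairing.

-x^4 + y^4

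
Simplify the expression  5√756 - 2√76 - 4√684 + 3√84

-28*√19 + 36*√21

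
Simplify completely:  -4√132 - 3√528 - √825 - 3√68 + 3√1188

4√132 = 8*√33; 3√528 = 12*√33; √825 = 5*√33; 3√68 = 6*√17; 3√1188 = 18*√33

-7*√33 - 6*√17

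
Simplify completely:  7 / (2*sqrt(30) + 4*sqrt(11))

Multiply numerator and denominator by -2*sqrt(30) + 4*sqrt(11).
Denominator becomes 56; numerator becomes -14*sqrt(30) + 28*sqrt(11).

(-sqrt(30) + 2*sqrt(11))/4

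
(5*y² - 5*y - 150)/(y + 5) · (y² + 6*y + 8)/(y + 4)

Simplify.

5*y² - 20*y - 60

Factor: 5*y² - 5*y - 150 = 5·(y - 6)·(y + 5);  y² + 6*y + 8 = (y + 2)·(y + 4)
Cancel the common factors (y + 4), (y + 5).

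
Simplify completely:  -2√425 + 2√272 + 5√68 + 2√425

18*√17

2√425 = 10*√17; 2√272 = 8*√17; 5√68 = 10*√17; 2√425 = 10*√17
Combine: (-10 + 8 + 10 + 10)·√17 = 18*√17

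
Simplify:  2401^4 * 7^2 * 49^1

2401^4 = 7^16; 7^2 = 7^2; 49^1 = 7^2
Combine exponents: 7^20

7^20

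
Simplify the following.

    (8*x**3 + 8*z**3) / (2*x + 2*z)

4*x**2 - 4*x*z + 4*z**2

Factor as (a+b)(a**2-ab+b**2) with a=(2*x), b=(2*z).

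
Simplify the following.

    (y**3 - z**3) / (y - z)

y**2 + y*z + z**2

Apply the difference-of-cubes factorisation and cancel (y - z).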